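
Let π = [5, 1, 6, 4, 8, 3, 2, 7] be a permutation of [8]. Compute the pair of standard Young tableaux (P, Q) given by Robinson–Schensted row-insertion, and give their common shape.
P = [1, 2, 7] / [3, 6, 8] / [4] / [5];  Q = [1, 3, 5] / [2, 4, 8] / [6] / [7];  common shape = (3, 3, 1, 1)

Row-insert the values π_1, π_2, … into P one at a time, bumping the leftmost entry strictly greater than the inserted value down to the next row. The recording tableau Q records, in position (i, j), the step at which that cell was added to P.
  Insert 5 (step 1): P = [5];  Q = [1]
  Insert 1 (step 2): P = [1] / [5];  Q = [1] / [2]
  Insert 6 (step 3): P = [1, 6] / [5];  Q = [1, 3] / [2]
  Insert 4 (step 4): P = [1, 4] / [5, 6];  Q = [1, 3] / [2, 4]
  Insert 8 (step 5): P = [1, 4, 8] / [5, 6];  Q = [1, 3, 5] / [2, 4]
  Insert 3 (step 6): P = [1, 3, 8] / [4, 6] / [5];  Q = [1, 3, 5] / [2, 4] / [6]
  Insert 2 (step 7): P = [1, 2, 8] / [3, 6] / [4] / [5];  Q = [1, 3, 5] / [2, 4] / [6] / [7]
  Insert 7 (step 8): P = [1, 2, 7] / [3, 6, 8] / [4] / [5];  Q = [1, 3, 5] / [2, 4, 8] / [6] / [7]
Final shape: (3, 3, 1, 1).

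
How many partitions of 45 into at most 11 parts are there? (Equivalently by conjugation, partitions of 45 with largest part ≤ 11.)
p(45, parts ≤ 11) = 41373

Use the recurrence p(n, m) = p(n, m−1) + p(n−m, m): either the largest part is < m (count p(n, m−1)) or the largest part is exactly m (remove one copy of m, count p(n−m, m)). With p(0, ·) = 1 this gives p(45, parts ≤ 11) = 41373. (By conjugating Young diagrams, this also counts partitions of 45 into at most 11 parts.)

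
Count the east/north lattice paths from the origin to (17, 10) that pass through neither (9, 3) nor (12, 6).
Number of paths = 5235921

Inclusion–exclusion. Total paths: C(27, 17) = 8436285. Through P₁: C(12, 9)·C(15, 8) = 1415700. Through P₂: C(18, 12)·C(9, 5) = 2339064. Since P₁ is strictly southwest of P₂, a monotone path through both must visit P₁ then P₂; paths through both = C(12, 9)·C(6, 3)·C(9, 5) = 554400. Avoid both = 8436285 − 1415700 − 2339064 + 554400 = 5235921.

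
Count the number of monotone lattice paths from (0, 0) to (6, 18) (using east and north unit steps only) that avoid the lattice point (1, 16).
Number of paths = 134239

Total paths from (0, 0) to (6, 18): C(24, 6) = 134596. Paths through (1, 16): (paths (0, 0) → (1, 16)) × (paths (1, 16) → (6, 18)) = C(17, 1) · C(7, 5) = 17 · 21 = 357. Avoidance count = 134596 − 357 = 134239.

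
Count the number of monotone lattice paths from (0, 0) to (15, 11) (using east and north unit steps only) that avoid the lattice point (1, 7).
Number of paths = 7701680

Total paths from (0, 0) to (15, 11): C(26, 15) = 7726160. Paths through (1, 7): (paths (0, 0) → (1, 7)) × (paths (1, 7) → (15, 11)) = C(8, 1) · C(18, 14) = 8 · 3060 = 24480. Avoidance count = 7726160 − 24480 = 7701680.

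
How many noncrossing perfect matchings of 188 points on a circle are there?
C_94 = 239993345518077005168915776623476723006280827488229600

These noncrossing handshakes are counted by the Catalan number C_n = (1/(n + 1)) · C(2n, n). For n = 94: C_94 = (1/95) · C(188, 94) = 22799367824217315491046998779230288685596678611381812000/95 = 239993345518077005168915776623476723006280827488229600.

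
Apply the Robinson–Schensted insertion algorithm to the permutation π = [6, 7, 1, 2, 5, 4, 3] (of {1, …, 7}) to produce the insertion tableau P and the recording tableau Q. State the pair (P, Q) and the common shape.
P = [1, 2, 3] / [4, 7] / [5] / [6];  Q = [1, 2, 5] / [3, 4] / [6] / [7];  common shape = (3, 2, 1, 1)

Row-insert the values π_1, π_2, … into P one at a time, bumping the leftmost entry strictly greater than the inserted value down to the next row. The recording tableau Q records, in position (i, j), the step at which that cell was added to P.
  Insert 6 (step 1): P = [6];  Q = [1]
  Insert 7 (step 2): P = [6, 7];  Q = [1, 2]
  Insert 1 (step 3): P = [1, 7] / [6];  Q = [1, 2] / [3]
  Insert 2 (step 4): P = [1, 2] / [6, 7];  Q = [1, 2] / [3, 4]
  Insert 5 (step 5): P = [1, 2, 5] / [6, 7];  Q = [1, 2, 5] / [3, 4]
  Insert 4 (step 6): P = [1, 2, 4] / [5, 7] / [6];  Q = [1, 2, 5] / [3, 4] / [6]
  Insert 3 (step 7): P = [1, 2, 3] / [4, 7] / [5] / [6];  Q = [1, 2, 5] / [3, 4] / [6] / [7]
Final shape: (3, 2, 1, 1).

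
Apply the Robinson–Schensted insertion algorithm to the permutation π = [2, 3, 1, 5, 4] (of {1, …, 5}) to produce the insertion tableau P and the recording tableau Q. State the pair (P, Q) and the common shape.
P = [1, 3, 4] / [2, 5];  Q = [1, 2, 4] / [3, 5];  common shape = (3, 2)

Row-insert the values π_1, π_2, … into P one at a time, bumping the leftmost entry strictly greater than the inserted value down to the next row. The recording tableau Q records, in position (i, j), the step at which that cell was added to P.
  Insert 2 (step 1): P = [2];  Q = [1]
  Insert 3 (step 2): P = [2, 3];  Q = [1, 2]
  Insert 1 (step 3): P = [1, 3] / [2];  Q = [1, 2] / [3]
  Insert 5 (step 4): P = [1, 3, 5] / [2];  Q = [1, 2, 4] / [3]
  Insert 4 (step 5): P = [1, 3, 4] / [2, 5];  Q = [1, 2, 4] / [3, 5]
Final shape: (3, 2).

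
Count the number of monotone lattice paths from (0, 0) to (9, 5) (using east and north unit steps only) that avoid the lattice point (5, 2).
Number of paths = 1267

Total paths from (0, 0) to (9, 5): C(14, 9) = 2002. Paths through (5, 2): (paths (0, 0) → (5, 2)) × (paths (5, 2) → (9, 5)) = C(7, 5) · C(7, 4) = 21 · 35 = 735. Avoidance count = 2002 − 735 = 1267.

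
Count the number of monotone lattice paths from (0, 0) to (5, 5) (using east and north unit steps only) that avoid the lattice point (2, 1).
Number of paths = 147

Total paths from (0, 0) to (5, 5): C(10, 5) = 252. Paths through (2, 1): (paths (0, 0) → (2, 1)) × (paths (2, 1) → (5, 5)) = C(3, 2) · C(7, 3) = 3 · 35 = 105. Avoidance count = 252 − 105 = 147.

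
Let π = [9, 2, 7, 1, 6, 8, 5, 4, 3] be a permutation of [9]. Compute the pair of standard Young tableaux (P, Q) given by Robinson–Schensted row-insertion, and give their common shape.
P = [1, 3, 8] / [2, 4] / [5] / [6] / [7] / [9];  Q = [1, 3, 6] / [2, 5] / [4] / [7] / [8] / [9];  common shape = (3, 2, 1, 1, 1, 1)

Row-insert the values π_1, π_2, … into P one at a time, bumping the leftmost entry strictly greater than the inserted value down to the next row. The recording tableau Q records, in position (i, j), the step at which that cell was added to P.
  Insert 9 (step 1): P = [9];  Q = [1]
  Insert 2 (step 2): P = [2] / [9];  Q = [1] / [2]
  Insert 7 (step 3): P = [2, 7] / [9];  Q = [1, 3] / [2]
  Insert 1 (step 4): P = [1, 7] / [2] / [9];  Q = [1, 3] / [2] / [4]
  Insert 6 (step 5): P = [1, 6] / [2, 7] / [9];  Q = [1, 3] / [2, 5] / [4]
  Insert 8 (step 6): P = [1, 6, 8] / [2, 7] / [9];  Q = [1, 3, 6] / [2, 5] / [4]
  Insert 5 (step 7): P = [1, 5, 8] / [2, 6] / [7] / [9];  Q = [1, 3, 6] / [2, 5] / [4] / [7]
  Insert 4 (step 8): P = [1, 4, 8] / [2, 5] / [6] / [7] / [9];  Q = [1, 3, 6] / [2, 5] / [4] / [7] / [8]
  Insert 3 (step 9): P = [1, 3, 8] / [2, 4] / [5] / [6] / [7] / [9];  Q = [1, 3, 6] / [2, 5] / [4] / [7] / [8] / [9]
Final shape: (3, 2, 1, 1, 1, 1).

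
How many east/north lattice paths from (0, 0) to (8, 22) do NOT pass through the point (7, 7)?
Number of paths = 5798013

Total paths from (0, 0) to (8, 22): C(30, 8) = 5852925. Paths through (7, 7): (paths (0, 0) → (7, 7)) × (paths (7, 7) → (8, 22)) = C(14, 7) · C(16, 1) = 3432 · 16 = 54912. Avoidance count = 5852925 − 54912 = 5798013.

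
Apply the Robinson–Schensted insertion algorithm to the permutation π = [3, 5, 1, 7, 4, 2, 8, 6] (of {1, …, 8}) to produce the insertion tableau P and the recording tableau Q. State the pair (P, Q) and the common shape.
P = [1, 2, 6, 8] / [3, 4, 7] / [5];  Q = [1, 2, 4, 7] / [3, 5, 8] / [6];  common shape = (4, 3, 1)

Row-insert the values π_1, π_2, … into P one at a time, bumping the leftmost entry strictly greater than the inserted value down to the next row. The recording tableau Q records, in position (i, j), the step at which that cell was added to P.
  Insert 3 (step 1): P = [3];  Q = [1]
  Insert 5 (step 2): P = [3, 5];  Q = [1, 2]
  Insert 1 (step 3): P = [1, 5] / [3];  Q = [1, 2] / [3]
  Insert 7 (step 4): P = [1, 5, 7] / [3];  Q = [1, 2, 4] / [3]
  Insert 4 (step 5): P = [1, 4, 7] / [3, 5];  Q = [1, 2, 4] / [3, 5]
  Insert 2 (step 6): P = [1, 2, 7] / [3, 4] / [5];  Q = [1, 2, 4] / [3, 5] / [6]
  Insert 8 (step 7): P = [1, 2, 7, 8] / [3, 4] / [5];  Q = [1, 2, 4, 7] / [3, 5] / [6]
  Insert 6 (step 8): P = [1, 2, 6, 8] / [3, 4, 7] / [5];  Q = [1, 2, 4, 7] / [3, 5, 8] / [6]
Final shape: (4, 3, 1).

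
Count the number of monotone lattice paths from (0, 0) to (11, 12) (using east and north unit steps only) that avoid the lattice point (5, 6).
Number of paths = 925190

Total paths from (0, 0) to (11, 12): C(23, 11) = 1352078. Paths through (5, 6): (paths (0, 0) → (5, 6)) × (paths (5, 6) → (11, 12)) = C(11, 5) · C(12, 6) = 462 · 924 = 426888. Avoidance count = 1352078 − 426888 = 925190.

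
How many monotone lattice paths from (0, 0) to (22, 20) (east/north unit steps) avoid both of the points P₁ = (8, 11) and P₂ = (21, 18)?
Number of paths = 282526670790

Inclusion–exclusion. Total paths: C(42, 22) = 513791607420. Through P₁: C(19, 8)·C(23, 14) = 61764854580. Through P₂: C(39, 21)·C(3, 1) = 187077431970. Since P₁ is strictly southwest of P₂, a monotone path through both must visit P₁ then P₂; paths through both = C(19, 8)·C(20, 13)·C(3, 1) = 17577349920. Avoid both = 513791607420 − 61764854580 − 187077431970 + 17577349920 = 282526670790.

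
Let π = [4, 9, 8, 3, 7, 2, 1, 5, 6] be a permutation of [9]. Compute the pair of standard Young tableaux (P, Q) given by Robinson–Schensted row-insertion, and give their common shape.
P = [1, 5, 6] / [2, 7] / [3, 8] / [4] / [9];  Q = [1, 2, 9] / [3, 5] / [4, 8] / [6] / [7];  common shape = (3, 2, 2, 1, 1)

Row-insert the values π_1, π_2, … into P one at a time, bumping the leftmost entry strictly greater than the inserted value down to the next row. The recording tableau Q records, in position (i, j), the step at which that cell was added to P.
  Insert 4 (step 1): P = [4];  Q = [1]
  Insert 9 (step 2): P = [4, 9];  Q = [1, 2]
  Insert 8 (step 3): P = [4, 8] / [9];  Q = [1, 2] / [3]
  Insert 3 (step 4): P = [3, 8] / [4] / [9];  Q = [1, 2] / [3] / [4]
  Insert 7 (step 5): P = [3, 7] / [4, 8] / [9];  Q = [1, 2] / [3, 5] / [4]
  Insert 2 (step 6): P = [2, 7] / [3, 8] / [4] / [9];  Q = [1, 2] / [3, 5] / [4] / [6]
  Insert 1 (step 7): P = [1, 7] / [2, 8] / [3] / [4] / [9];  Q = [1, 2] / [3, 5] / [4] / [6] / [7]
  Insert 5 (step 8): P = [1, 5] / [2, 7] / [3, 8] / [4] / [9];  Q = [1, 2] / [3, 5] / [4, 8] / [6] / [7]
  Insert 6 (step 9): P = [1, 5, 6] / [2, 7] / [3, 8] / [4] / [9];  Q = [1, 2, 9] / [3, 5] / [4, 8] / [6] / [7]
Final shape: (3, 2, 2, 1, 1).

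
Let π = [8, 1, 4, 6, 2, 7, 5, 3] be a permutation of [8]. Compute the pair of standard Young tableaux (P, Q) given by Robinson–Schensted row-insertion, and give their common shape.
P = [1, 2, 3, 7] / [4, 5] / [6] / [8];  Q = [1, 3, 4, 6] / [2, 7] / [5] / [8];  common shape = (4, 2, 1, 1)

Row-insert the values π_1, π_2, … into P one at a time, bumping the leftmost entry strictly greater than the inserted value down to the next row. The recording tableau Q records, in position (i, j), the step at which that cell was added to P.
  Insert 8 (step 1): P = [8];  Q = [1]
  Insert 1 (step 2): P = [1] / [8];  Q = [1] / [2]
  Insert 4 (step 3): P = [1, 4] / [8];  Q = [1, 3] / [2]
  Insert 6 (step 4): P = [1, 4, 6] / [8];  Q = [1, 3, 4] / [2]
  Insert 2 (step 5): P = [1, 2, 6] / [4] / [8];  Q = [1, 3, 4] / [2] / [5]
  Insert 7 (step 6): P = [1, 2, 6, 7] / [4] / [8];  Q = [1, 3, 4, 6] / [2] / [5]
  Insert 5 (step 7): P = [1, 2, 5, 7] / [4, 6] / [8];  Q = [1, 3, 4, 6] / [2, 7] / [5]
  Insert 3 (step 8): P = [1, 2, 3, 7] / [4, 5] / [6] / [8];  Q = [1, 3, 4, 6] / [2, 7] / [5] / [8]
Final shape: (4, 2, 1, 1).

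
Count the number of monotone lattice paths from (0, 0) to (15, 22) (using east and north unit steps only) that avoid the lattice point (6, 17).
Number of paths = 9162103866

Total paths from (0, 0) to (15, 22): C(37, 15) = 9364199760. Paths through (6, 17): (paths (0, 0) → (6, 17)) × (paths (6, 17) → (15, 22)) = C(23, 6) · C(14, 9) = 100947 · 2002 = 202095894. Avoidance count = 9364199760 − 202095894 = 9162103866.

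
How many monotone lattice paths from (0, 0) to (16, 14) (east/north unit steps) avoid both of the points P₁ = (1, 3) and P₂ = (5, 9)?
Number of paths = 109442419

Inclusion–exclusion. Total paths: C(30, 16) = 145422675. Through P₁: C(4, 1)·C(26, 15) = 30904640. Through P₂: C(14, 5)·C(16, 11) = 8744736. Since P₁ is strictly southwest of P₂, a monotone path through both must visit P₁ then P₂; paths through both = C(4, 1)·C(10, 4)·C(16, 11) = 3669120. Avoid both = 145422675 − 30904640 − 8744736 + 3669120 = 109442419.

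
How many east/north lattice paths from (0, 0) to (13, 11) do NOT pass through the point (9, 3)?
Number of paths = 2387244

Total paths from (0, 0) to (13, 11): C(24, 13) = 2496144. Paths through (9, 3): (paths (0, 0) → (9, 3)) × (paths (9, 3) → (13, 11)) = C(12, 9) · C(12, 4) = 220 · 495 = 108900. Avoidance count = 2496144 − 108900 = 2387244.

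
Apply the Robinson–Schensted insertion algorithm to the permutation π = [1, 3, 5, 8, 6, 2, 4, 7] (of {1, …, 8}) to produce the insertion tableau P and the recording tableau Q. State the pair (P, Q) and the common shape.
P = [1, 2, 4, 6, 7] / [3, 5] / [8];  Q = [1, 2, 3, 4, 8] / [5, 7] / [6];  common shape = (5, 2, 1)

Row-insert the values π_1, π_2, … into P one at a time, bumping the leftmost entry strictly greater than the inserted value down to the next row. The recording tableau Q records, in position (i, j), the step at which that cell was added to P.
  Insert 1 (step 1): P = [1];  Q = [1]
  Insert 3 (step 2): P = [1, 3];  Q = [1, 2]
  Insert 5 (step 3): P = [1, 3, 5];  Q = [1, 2, 3]
  Insert 8 (step 4): P = [1, 3, 5, 8];  Q = [1, 2, 3, 4]
  Insert 6 (step 5): P = [1, 3, 5, 6] / [8];  Q = [1, 2, 3, 4] / [5]
  Insert 2 (step 6): P = [1, 2, 5, 6] / [3] / [8];  Q = [1, 2, 3, 4] / [5] / [6]
  Insert 4 (step 7): P = [1, 2, 4, 6] / [3, 5] / [8];  Q = [1, 2, 3, 4] / [5, 7] / [6]
  Insert 7 (step 8): P = [1, 2, 4, 6, 7] / [3, 5] / [8];  Q = [1, 2, 3, 4, 8] / [5, 7] / [6]
Final shape: (5, 2, 1).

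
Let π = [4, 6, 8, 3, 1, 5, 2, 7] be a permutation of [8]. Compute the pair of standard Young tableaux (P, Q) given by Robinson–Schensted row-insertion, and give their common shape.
P = [1, 2, 7] / [3, 5, 8] / [4, 6];  Q = [1, 2, 3] / [4, 6, 8] / [5, 7];  common shape = (3, 3, 2)

Row-insert the values π_1, π_2, … into P one at a time, bumping the leftmost entry strictly greater than the inserted value down to the next row. The recording tableau Q records, in position (i, j), the step at which that cell was added to P.
  Insert 4 (step 1): P = [4];  Q = [1]
  Insert 6 (step 2): P = [4, 6];  Q = [1, 2]
  Insert 8 (step 3): P = [4, 6, 8];  Q = [1, 2, 3]
  Insert 3 (step 4): P = [3, 6, 8] / [4];  Q = [1, 2, 3] / [4]
  Insert 1 (step 5): P = [1, 6, 8] / [3] / [4];  Q = [1, 2, 3] / [4] / [5]
  Insert 5 (step 6): P = [1, 5, 8] / [3, 6] / [4];  Q = [1, 2, 3] / [4, 6] / [5]
  Insert 2 (step 7): P = [1, 2, 8] / [3, 5] / [4, 6];  Q = [1, 2, 3] / [4, 6] / [5, 7]
  Insert 7 (step 8): P = [1, 2, 7] / [3, 5, 8] / [4, 6];  Q = [1, 2, 3] / [4, 6, 8] / [5, 7]
Final shape: (3, 3, 2).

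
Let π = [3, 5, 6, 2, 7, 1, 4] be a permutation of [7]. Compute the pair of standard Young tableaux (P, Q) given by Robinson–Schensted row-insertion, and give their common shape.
P = [1, 4, 6, 7] / [2, 5] / [3];  Q = [1, 2, 3, 5] / [4, 7] / [6];  common shape = (4, 2, 1)

Row-insert the values π_1, π_2, … into P one at a time, bumping the leftmost entry strictly greater than the inserted value down to the next row. The recording tableau Q records, in position (i, j), the step at which that cell was added to P.
  Insert 3 (step 1): P = [3];  Q = [1]
  Insert 5 (step 2): P = [3, 5];  Q = [1, 2]
  Insert 6 (step 3): P = [3, 5, 6];  Q = [1, 2, 3]
  Insert 2 (step 4): P = [2, 5, 6] / [3];  Q = [1, 2, 3] / [4]
  Insert 7 (step 5): P = [2, 5, 6, 7] / [3];  Q = [1, 2, 3, 5] / [4]
  Insert 1 (step 6): P = [1, 5, 6, 7] / [2] / [3];  Q = [1, 2, 3, 5] / [4] / [6]
  Insert 4 (step 7): P = [1, 4, 6, 7] / [2, 5] / [3];  Q = [1, 2, 3, 5] / [4, 7] / [6]
Final shape: (4, 2, 1).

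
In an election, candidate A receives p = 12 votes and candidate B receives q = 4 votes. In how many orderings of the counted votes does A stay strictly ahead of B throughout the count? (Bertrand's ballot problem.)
Strict-lead orderings = 910

Total orderings of the 16 votes with 12 for A: C(16, 12) = 1820. By the Bertrand ballot formula (Cycle Lemma / reflection principle), the number of orderings in which A is strictly ahead of B throughout is (p − q)/(p + q) · C(p + q, p) = (12 − 4)/(12 + 4) · 1820 = 910.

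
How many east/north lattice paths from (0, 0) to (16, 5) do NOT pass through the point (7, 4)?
Number of paths = 17049

Total paths from (0, 0) to (16, 5): C(21, 16) = 20349. Paths through (7, 4): (paths (0, 0) → (7, 4)) × (paths (7, 4) → (16, 5)) = C(11, 7) · C(10, 9) = 330 · 10 = 3300. Avoidance count = 20349 − 3300 = 17049.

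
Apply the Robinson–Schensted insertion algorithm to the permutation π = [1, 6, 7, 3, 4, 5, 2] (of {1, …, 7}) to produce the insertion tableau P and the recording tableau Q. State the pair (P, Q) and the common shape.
P = [1, 2, 4, 5] / [3, 7] / [6];  Q = [1, 2, 3, 6] / [4, 5] / [7];  common shape = (4, 2, 1)

Row-insert the values π_1, π_2, … into P one at a time, bumping the leftmost entry strictly greater than the inserted value down to the next row. The recording tableau Q records, in position (i, j), the step at which that cell was added to P.
  Insert 1 (step 1): P = [1];  Q = [1]
  Insert 6 (step 2): P = [1, 6];  Q = [1, 2]
  Insert 7 (step 3): P = [1, 6, 7];  Q = [1, 2, 3]
  Insert 3 (step 4): P = [1, 3, 7] / [6];  Q = [1, 2, 3] / [4]
  Insert 4 (step 5): P = [1, 3, 4] / [6, 7];  Q = [1, 2, 3] / [4, 5]
  Insert 5 (step 6): P = [1, 3, 4, 5] / [6, 7];  Q = [1, 2, 3, 6] / [4, 5]
  Insert 2 (step 7): P = [1, 2, 4, 5] / [3, 7] / [6];  Q = [1, 2, 3, 6] / [4, 5] / [7]
Final shape: (4, 2, 1).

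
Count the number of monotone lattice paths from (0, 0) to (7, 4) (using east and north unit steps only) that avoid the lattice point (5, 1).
Number of paths = 270

Total paths from (0, 0) to (7, 4): C(11, 7) = 330. Paths through (5, 1): (paths (0, 0) → (5, 1)) × (paths (5, 1) → (7, 4)) = C(6, 5) · C(5, 2) = 6 · 10 = 60. Avoidance count = 330 − 60 = 270.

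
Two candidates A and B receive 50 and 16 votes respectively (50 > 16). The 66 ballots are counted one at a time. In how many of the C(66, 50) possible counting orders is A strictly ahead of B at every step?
Strict-lead orderings = 440671237120764

Total orderings of the 66 votes with 50 for A: C(66, 50) = 855420636763836. By the Bertrand ballot formula (Cycle Lemma / reflection principle), the number of orderings in which A is strictly ahead of B throughout is (p − q)/(p + q) · C(p + q, p) = (50 − 16)/(50 + 16) · 855420636763836 = 440671237120764.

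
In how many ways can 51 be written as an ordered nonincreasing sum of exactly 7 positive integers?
p(51, 7 parts) = 9953

Partitions of n into exactly k parts are in bijection with partitions of n − k into at most k parts (subtract 1 from each part). So p(51, exactly 7) = p(44, parts ≤ 7). Computing via the recurrence p(m, j) = p(m, j−1) + p(m−j, j) gives 9953.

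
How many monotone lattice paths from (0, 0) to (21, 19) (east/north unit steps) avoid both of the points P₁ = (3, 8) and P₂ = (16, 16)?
Number of paths = 93793601310

Inclusion–exclusion. Total paths: C(40, 21) = 131282408400. Through P₁: C(11, 3)·C(29, 18) = 5708552850. Through P₂: C(32, 16)·C(8, 5) = 33660501840. Since P₁ is strictly southwest of P₂, a monotone path through both must visit P₁ then P₂; paths through both = C(11, 3)·C(21, 13)·C(8, 5) = 1880247600. Avoid both = 131282408400 − 5708552850 − 33660501840 + 1880247600 = 93793601310.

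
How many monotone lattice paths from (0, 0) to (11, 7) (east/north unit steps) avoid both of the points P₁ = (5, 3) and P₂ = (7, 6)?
Number of paths = 14284

Inclusion–exclusion. Total paths: C(18, 11) = 31824. Through P₁: C(8, 5)·C(10, 6) = 11760. Through P₂: C(13, 7)·C(5, 4) = 8580. Since P₁ is strictly southwest of P₂, a monotone path through both must visit P₁ then P₂; paths through both = C(8, 5)·C(5, 2)·C(5, 4) = 2800. Avoid both = 31824 − 11760 − 8580 + 2800 = 14284.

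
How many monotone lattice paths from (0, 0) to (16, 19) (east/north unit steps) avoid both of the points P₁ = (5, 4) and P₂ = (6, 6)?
Number of paths = 2461772754

Inclusion–exclusion. Total paths: C(35, 16) = 4059928950. Through P₁: C(9, 5)·C(26, 11) = 973496160. Through P₂: C(12, 6)·C(23, 10) = 1057116984. Since P₁ is strictly southwest of P₂, a monotone path through both must visit P₁ then P₂; paths through both = C(9, 5)·C(3, 1)·C(23, 10) = 432456948. Avoid both = 4059928950 − 973496160 − 1057116984 + 432456948 = 2461772754.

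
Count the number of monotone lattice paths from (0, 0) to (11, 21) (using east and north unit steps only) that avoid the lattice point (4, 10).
Number of paths = 97168656

Total paths from (0, 0) to (11, 21): C(32, 11) = 129024480. Paths through (4, 10): (paths (0, 0) → (4, 10)) × (paths (4, 10) → (11, 21)) = C(14, 4) · C(18, 7) = 1001 · 31824 = 31855824. Avoidance count = 129024480 − 31855824 = 97168656.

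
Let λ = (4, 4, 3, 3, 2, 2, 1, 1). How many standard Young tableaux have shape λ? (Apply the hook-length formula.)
# SYT of shape (4, 4, 3, 3, 2, 2, 1, 1) = 55099278

Hook-length formula: f^λ = n! / Π hook(c), product over all cells c of the Young diagram. For λ = (4, 4, 3, 3, 2, 2, 1, 1), n = 20 boxes. Hook lengths by row (left-to-right, top-to-bottom): [11, 8, 5, 2]; [10, 7, 4, 1]; [8, 5, 2]; [7, 4, 1]; [5, 2]; [4, 1]; [2]; [1]. Product of hooks = 44154880000. So f^λ = 20! / 44154880000 = 2432902008176640000 / 44154880000 = 55099278.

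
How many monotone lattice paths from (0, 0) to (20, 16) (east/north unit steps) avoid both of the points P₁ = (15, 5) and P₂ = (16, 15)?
Number of paths = 5738302383

Inclusion–exclusion. Total paths: C(36, 20) = 7307872110. Through P₁: C(20, 15)·C(16, 5) = 67721472. Through P₂: C(31, 16)·C(5, 4) = 1502700975. Since P₁ is strictly southwest of P₂, a monotone path through both must visit P₁ then P₂; paths through both = C(20, 15)·C(11, 1)·C(5, 4) = 852720. Avoid both = 7307872110 − 67721472 − 1502700975 + 852720 = 5738302383.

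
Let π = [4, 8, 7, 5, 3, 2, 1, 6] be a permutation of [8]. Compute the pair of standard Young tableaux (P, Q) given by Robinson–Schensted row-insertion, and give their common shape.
P = [1, 5, 6] / [2] / [3] / [4] / [7] / [8];  Q = [1, 2, 8] / [3] / [4] / [5] / [6] / [7];  common shape = (3, 1, 1, 1, 1, 1)

Row-insert the values π_1, π_2, … into P one at a time, bumping the leftmost entry strictly greater than the inserted value down to the next row. The recording tableau Q records, in position (i, j), the step at which that cell was added to P.
  Insert 4 (step 1): P = [4];  Q = [1]
  Insert 8 (step 2): P = [4, 8];  Q = [1, 2]
  Insert 7 (step 3): P = [4, 7] / [8];  Q = [1, 2] / [3]
  Insert 5 (step 4): P = [4, 5] / [7] / [8];  Q = [1, 2] / [3] / [4]
  Insert 3 (step 5): P = [3, 5] / [4] / [7] / [8];  Q = [1, 2] / [3] / [4] / [5]
  Insert 2 (step 6): P = [2, 5] / [3] / [4] / [7] / [8];  Q = [1, 2] / [3] / [4] / [5] / [6]
  Insert 1 (step 7): P = [1, 5] / [2] / [3] / [4] / [7] / [8];  Q = [1, 2] / [3] / [4] / [5] / [6] / [7]
  Insert 6 (step 8): P = [1, 5, 6] / [2] / [3] / [4] / [7] / [8];  Q = [1, 2, 8] / [3] / [4] / [5] / [6] / [7]
Final shape: (3, 1, 1, 1, 1, 1).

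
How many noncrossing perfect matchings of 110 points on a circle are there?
C_55 = 1759414616608818870992479875972

These noncrossing handshakes are counted by the Catalan number C_n = (1/(n + 1)) · C(2n, n). For n = 55: C_55 = (1/56) · C(110, 55) = 98527218530093856775578873054432/56 = 1759414616608818870992479875972.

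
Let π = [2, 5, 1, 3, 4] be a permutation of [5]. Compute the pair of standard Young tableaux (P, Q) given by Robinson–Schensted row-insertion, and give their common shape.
P = [1, 3, 4] / [2, 5];  Q = [1, 2, 5] / [3, 4];  common shape = (3, 2)

Row-insert the values π_1, π_2, … into P one at a time, bumping the leftmost entry strictly greater than the inserted value down to the next row. The recording tableau Q records, in position (i, j), the step at which that cell was added to P.
  Insert 2 (step 1): P = [2];  Q = [1]
  Insert 5 (step 2): P = [2, 5];  Q = [1, 2]
  Insert 1 (step 3): P = [1, 5] / [2];  Q = [1, 2] / [3]
  Insert 3 (step 4): P = [1, 3] / [2, 5];  Q = [1, 2] / [3, 4]
  Insert 4 (step 5): P = [1, 3, 4] / [2, 5];  Q = [1, 2, 5] / [3, 4]
Final shape: (3, 2).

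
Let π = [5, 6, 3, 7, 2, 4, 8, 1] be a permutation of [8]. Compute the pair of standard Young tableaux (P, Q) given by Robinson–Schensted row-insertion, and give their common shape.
P = [1, 4, 7, 8] / [2, 6] / [3] / [5];  Q = [1, 2, 4, 7] / [3, 6] / [5] / [8];  common shape = (4, 2, 1, 1)

Row-insert the values π_1, π_2, … into P one at a time, bumping the leftmost entry strictly greater than the inserted value down to the next row. The recording tableau Q records, in position (i, j), the step at which that cell was added to P.
  Insert 5 (step 1): P = [5];  Q = [1]
  Insert 6 (step 2): P = [5, 6];  Q = [1, 2]
  Insert 3 (step 3): P = [3, 6] / [5];  Q = [1, 2] / [3]
  Insert 7 (step 4): P = [3, 6, 7] / [5];  Q = [1, 2, 4] / [3]
  Insert 2 (step 5): P = [2, 6, 7] / [3] / [5];  Q = [1, 2, 4] / [3] / [5]
  Insert 4 (step 6): P = [2, 4, 7] / [3, 6] / [5];  Q = [1, 2, 4] / [3, 6] / [5]
  Insert 8 (step 7): P = [2, 4, 7, 8] / [3, 6] / [5];  Q = [1, 2, 4, 7] / [3, 6] / [5]
  Insert 1 (step 8): P = [1, 4, 7, 8] / [2, 6] / [3] / [5];  Q = [1, 2, 4, 7] / [3, 6] / [5] / [8]
Final shape: (4, 2, 1, 1).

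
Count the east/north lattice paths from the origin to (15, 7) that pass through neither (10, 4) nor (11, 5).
Number of paths = 78998

Inclusion–exclusion. Total paths: C(22, 15) = 170544. Through P₁: C(14, 10)·C(8, 5) = 56056. Through P₂: C(16, 11)·C(6, 4) = 65520. Since P₁ is strictly southwest of P₂, a monotone path through both must visit P₁ then P₂; paths through both = C(14, 10)·C(2, 1)·C(6, 4) = 30030. Avoid both = 170544 − 56056 − 65520 + 30030 = 78998.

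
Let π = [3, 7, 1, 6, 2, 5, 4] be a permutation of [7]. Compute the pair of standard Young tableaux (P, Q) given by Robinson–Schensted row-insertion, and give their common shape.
P = [1, 2, 4] / [3, 5] / [6] / [7];  Q = [1, 2, 6] / [3, 4] / [5] / [7];  common shape = (3, 2, 1, 1)

Row-insert the values π_1, π_2, … into P one at a time, bumping the leftmost entry strictly greater than the inserted value down to the next row. The recording tableau Q records, in position (i, j), the step at which that cell was added to P.
  Insert 3 (step 1): P = [3];  Q = [1]
  Insert 7 (step 2): P = [3, 7];  Q = [1, 2]
  Insert 1 (step 3): P = [1, 7] / [3];  Q = [1, 2] / [3]
  Insert 6 (step 4): P = [1, 6] / [3, 7];  Q = [1, 2] / [3, 4]
  Insert 2 (step 5): P = [1, 2] / [3, 6] / [7];  Q = [1, 2] / [3, 4] / [5]
  Insert 5 (step 6): P = [1, 2, 5] / [3, 6] / [7];  Q = [1, 2, 6] / [3, 4] / [5]
  Insert 4 (step 7): P = [1, 2, 4] / [3, 5] / [6] / [7];  Q = [1, 2, 6] / [3, 4] / [5] / [7]
Final shape: (3, 2, 1, 1).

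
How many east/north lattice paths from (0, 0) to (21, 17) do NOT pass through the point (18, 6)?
Number of paths = 28732150436

Total paths from (0, 0) to (21, 17): C(38, 21) = 28781143380. Paths through (18, 6): (paths (0, 0) → (18, 6)) × (paths (18, 6) → (21, 17)) = C(24, 18) · C(14, 3) = 134596 · 364 = 48992944. Avoidance count = 28781143380 − 48992944 = 28732150436.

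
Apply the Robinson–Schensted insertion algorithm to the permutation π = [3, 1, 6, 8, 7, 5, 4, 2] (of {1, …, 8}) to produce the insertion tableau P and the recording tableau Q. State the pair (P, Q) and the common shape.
P = [1, 2, 7] / [3, 4] / [5] / [6] / [8];  Q = [1, 3, 4] / [2, 5] / [6] / [7] / [8];  common shape = (3, 2, 1, 1, 1)

Row-insert the values π_1, π_2, … into P one at a time, bumping the leftmost entry strictly greater than the inserted value down to the next row. The recording tableau Q records, in position (i, j), the step at which that cell was added to P.
  Insert 3 (step 1): P = [3];  Q = [1]
  Insert 1 (step 2): P = [1] / [3];  Q = [1] / [2]
  Insert 6 (step 3): P = [1, 6] / [3];  Q = [1, 3] / [2]
  Insert 8 (step 4): P = [1, 6, 8] / [3];  Q = [1, 3, 4] / [2]
  Insert 7 (step 5): P = [1, 6, 7] / [3, 8];  Q = [1, 3, 4] / [2, 5]
  Insert 5 (step 6): P = [1, 5, 7] / [3, 6] / [8];  Q = [1, 3, 4] / [2, 5] / [6]
  Insert 4 (step 7): P = [1, 4, 7] / [3, 5] / [6] / [8];  Q = [1, 3, 4] / [2, 5] / [6] / [7]
  Insert 2 (step 8): P = [1, 2, 7] / [3, 4] / [5] / [6] / [8];  Q = [1, 3, 4] / [2, 5] / [6] / [7] / [8]
Final shape: (3, 2, 1, 1, 1).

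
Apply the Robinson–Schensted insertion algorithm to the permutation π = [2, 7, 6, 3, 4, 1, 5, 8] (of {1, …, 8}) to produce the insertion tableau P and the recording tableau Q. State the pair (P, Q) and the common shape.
P = [1, 3, 4, 5, 8] / [2] / [6] / [7];  Q = [1, 2, 5, 7, 8] / [3] / [4] / [6];  common shape = (5, 1, 1, 1)

Row-insert the values π_1, π_2, … into P one at a time, bumping the leftmost entry strictly greater than the inserted value down to the next row. The recording tableau Q records, in position (i, j), the step at which that cell was added to P.
  Insert 2 (step 1): P = [2];  Q = [1]
  Insert 7 (step 2): P = [2, 7];  Q = [1, 2]
  Insert 6 (step 3): P = [2, 6] / [7];  Q = [1, 2] / [3]
  Insert 3 (step 4): P = [2, 3] / [6] / [7];  Q = [1, 2] / [3] / [4]
  Insert 4 (step 5): P = [2, 3, 4] / [6] / [7];  Q = [1, 2, 5] / [3] / [4]
  Insert 1 (step 6): P = [1, 3, 4] / [2] / [6] / [7];  Q = [1, 2, 5] / [3] / [4] / [6]
  Insert 5 (step 7): P = [1, 3, 4, 5] / [2] / [6] / [7];  Q = [1, 2, 5, 7] / [3] / [4] / [6]
  Insert 8 (step 8): P = [1, 3, 4, 5, 8] / [2] / [6] / [7];  Q = [1, 2, 5, 7, 8] / [3] / [4] / [6]
Final shape: (5, 1, 1, 1).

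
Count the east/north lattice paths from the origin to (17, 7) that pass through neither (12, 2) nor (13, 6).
Number of paths = 189787

Inclusion–exclusion. Total paths: C(24, 17) = 346104. Through P₁: C(14, 12)·C(10, 5) = 22932. Through P₂: C(19, 13)·C(5, 4) = 135660. Since P₁ is strictly southwest of P₂, a monotone path through both must visit P₁ then P₂; paths through both = C(14, 12)·C(5, 1)·C(5, 4) = 2275. Avoid both = 346104 − 22932 − 135660 + 2275 = 189787.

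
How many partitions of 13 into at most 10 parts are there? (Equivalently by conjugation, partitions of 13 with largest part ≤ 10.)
p(13, parts ≤ 10) = 97

Partitions of 13 with all parts ≤ 10: 10+3, 10+2+1, 10+1+1+1, 9+4, 9+3+1, 9+2+2, 9+2+1+1, 9+1+1+1+1, 8+5, 8+4+1, 8+3+2, 8+3+1+1, 8+2+2+1, 8+2+1+1+1, 8+1+1+1+1+1, 7+6, 7+5+1, 7+4+2, 7+4+1+1, 7+3+3, 7+3+2+1, 7+3+1+1+1, 7+2+2+2, 7+2+2+1+1, 7+2+1+1+1+1, 7+1+1+1+1+1+1, 6+6+1, 6+5+2, 6+5+1+1, 6+4+3, … (97 total). Count = 97.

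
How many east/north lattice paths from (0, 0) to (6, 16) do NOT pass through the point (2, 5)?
Number of paths = 45948

Total paths from (0, 0) to (6, 16): C(22, 6) = 74613. Paths through (2, 5): (paths (0, 0) → (2, 5)) × (paths (2, 5) → (6, 16)) = C(7, 2) · C(15, 4) = 21 · 1365 = 28665. Avoidance count = 74613 − 28665 = 45948.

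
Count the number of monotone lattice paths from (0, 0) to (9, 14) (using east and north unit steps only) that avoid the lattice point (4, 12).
Number of paths = 778970

Total paths from (0, 0) to (9, 14): C(23, 9) = 817190. Paths through (4, 12): (paths (0, 0) → (4, 12)) × (paths (4, 12) → (9, 14)) = C(16, 4) · C(7, 5) = 1820 · 21 = 38220. Avoidance count = 817190 − 38220 = 778970.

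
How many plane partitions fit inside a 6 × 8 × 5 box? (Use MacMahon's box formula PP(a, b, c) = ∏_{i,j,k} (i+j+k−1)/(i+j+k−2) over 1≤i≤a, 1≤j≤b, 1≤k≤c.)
PP(6, 8, 5) = 7997986868872

Evaluate the triple product over i = 1..6, j = 1..8, k = 1..5. The factors are (2/1) · (3/2) · (4/3) · (5/4) · (6/5) · (3/2) · (4/3) · (5/4) · … (240 factors total). The numerators and denominators telescope so the product is an integer; carrying out the multiplication exactly gives PP(6, 8, 5) = 7997986868872.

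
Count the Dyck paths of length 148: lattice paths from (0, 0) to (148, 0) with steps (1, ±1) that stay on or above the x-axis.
C_74 = 311496878311103321137536291518809134027240

These Dyck paths are counted by the Catalan number C_n = (1/(n + 1)) · C(2n, n). For n = 74: C_74 = (1/75) · C(148, 74) = 23362265873332749085315221863910685052043000/75 = 311496878311103321137536291518809134027240.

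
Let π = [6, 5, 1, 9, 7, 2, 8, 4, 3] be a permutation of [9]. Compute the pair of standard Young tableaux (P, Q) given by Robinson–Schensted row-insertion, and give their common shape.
P = [1, 2, 3] / [4, 7, 8] / [5, 9] / [6];  Q = [1, 4, 7] / [2, 5, 8] / [3, 6] / [9];  common shape = (3, 3, 2, 1)

Row-insert the values π_1, π_2, … into P one at a time, bumping the leftmost entry strictly greater than the inserted value down to the next row. The recording tableau Q records, in position (i, j), the step at which that cell was added to P.
  Insert 6 (step 1): P = [6];  Q = [1]
  Insert 5 (step 2): P = [5] / [6];  Q = [1] / [2]
  Insert 1 (step 3): P = [1] / [5] / [6];  Q = [1] / [2] / [3]
  Insert 9 (step 4): P = [1, 9] / [5] / [6];  Q = [1, 4] / [2] / [3]
  Insert 7 (step 5): P = [1, 7] / [5, 9] / [6];  Q = [1, 4] / [2, 5] / [3]
  Insert 2 (step 6): P = [1, 2] / [5, 7] / [6, 9];  Q = [1, 4] / [2, 5] / [3, 6]
  Insert 8 (step 7): P = [1, 2, 8] / [5, 7] / [6, 9];  Q = [1, 4, 7] / [2, 5] / [3, 6]
  Insert 4 (step 8): P = [1, 2, 4] / [5, 7, 8] / [6, 9];  Q = [1, 4, 7] / [2, 5, 8] / [3, 6]
  Insert 3 (step 9): P = [1, 2, 3] / [4, 7, 8] / [5, 9] / [6];  Q = [1, 4, 7] / [2, 5, 8] / [3, 6] / [9]
Final shape: (3, 3, 2, 1).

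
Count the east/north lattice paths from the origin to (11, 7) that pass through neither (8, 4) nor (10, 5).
Number of paths = 17370

Inclusion–exclusion. Total paths: C(18, 11) = 31824. Through P₁: C(12, 8)·C(6, 3) = 9900. Through P₂: C(15, 10)·C(3, 1) = 9009. Since P₁ is strictly southwest of P₂, a monotone path through both must visit P₁ then P₂; paths through both = C(12, 8)·C(3, 2)·C(3, 1) = 4455. Avoid both = 31824 − 9900 − 9009 + 4455 = 17370.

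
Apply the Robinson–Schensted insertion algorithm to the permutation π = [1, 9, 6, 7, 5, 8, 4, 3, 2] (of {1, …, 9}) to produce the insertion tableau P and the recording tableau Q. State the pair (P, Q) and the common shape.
P = [1, 2, 7, 8] / [3] / [4] / [5] / [6] / [9];  Q = [1, 2, 4, 6] / [3] / [5] / [7] / [8] / [9];  common shape = (4, 1, 1, 1, 1, 1)

Row-insert the values π_1, π_2, … into P one at a time, bumping the leftmost entry strictly greater than the inserted value down to the next row. The recording tableau Q records, in position (i, j), the step at which that cell was added to P.
  Insert 1 (step 1): P = [1];  Q = [1]
  Insert 9 (step 2): P = [1, 9];  Q = [1, 2]
  Insert 6 (step 3): P = [1, 6] / [9];  Q = [1, 2] / [3]
  Insert 7 (step 4): P = [1, 6, 7] / [9];  Q = [1, 2, 4] / [3]
  Insert 5 (step 5): P = [1, 5, 7] / [6] / [9];  Q = [1, 2, 4] / [3] / [5]
  Insert 8 (step 6): P = [1, 5, 7, 8] / [6] / [9];  Q = [1, 2, 4, 6] / [3] / [5]
  Insert 4 (step 7): P = [1, 4, 7, 8] / [5] / [6] / [9];  Q = [1, 2, 4, 6] / [3] / [5] / [7]
  Insert 3 (step 8): P = [1, 3, 7, 8] / [4] / [5] / [6] / [9];  Q = [1, 2, 4, 6] / [3] / [5] / [7] / [8]
  Insert 2 (step 9): P = [1, 2, 7, 8] / [3] / [4] / [5] / [6] / [9];  Q = [1, 2, 4, 6] / [3] / [5] / [7] / [8] / [9]
Final shape: (4, 1, 1, 1, 1, 1).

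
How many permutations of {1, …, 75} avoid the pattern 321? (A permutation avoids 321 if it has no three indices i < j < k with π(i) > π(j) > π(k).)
C_75 = 1221395654430378811828760722007962130791020

These 321-avoiding permutations are counted by the Catalan number C_n = (1/(n + 1)) · C(2n, n). For n = 75: C_75 = (1/76) · C(150, 75) = 92826069736708789698985814872605121940117520/76 = 1221395654430378811828760722007962130791020.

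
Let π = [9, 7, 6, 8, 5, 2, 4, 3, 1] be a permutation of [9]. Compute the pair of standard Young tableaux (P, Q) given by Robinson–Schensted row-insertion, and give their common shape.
P = [1, 3] / [2, 8] / [4] / [5] / [6] / [7] / [9];  Q = [1, 4] / [2, 7] / [3] / [5] / [6] / [8] / [9];  common shape = (2, 2, 1, 1, 1, 1, 1)

Row-insert the values π_1, π_2, … into P one at a time, bumping the leftmost entry strictly greater than the inserted value down to the next row. The recording tableau Q records, in position (i, j), the step at which that cell was added to P.
  Insert 9 (step 1): P = [9];  Q = [1]
  Insert 7 (step 2): P = [7] / [9];  Q = [1] / [2]
  Insert 6 (step 3): P = [6] / [7] / [9];  Q = [1] / [2] / [3]
  Insert 8 (step 4): P = [6, 8] / [7] / [9];  Q = [1, 4] / [2] / [3]
  Insert 5 (step 5): P = [5, 8] / [6] / [7] / [9];  Q = [1, 4] / [2] / [3] / [5]
  Insert 2 (step 6): P = [2, 8] / [5] / [6] / [7] / [9];  Q = [1, 4] / [2] / [3] / [5] / [6]
  Insert 4 (step 7): P = [2, 4] / [5, 8] / [6] / [7] / [9];  Q = [1, 4] / [2, 7] / [3] / [5] / [6]
  Insert 3 (step 8): P = [2, 3] / [4, 8] / [5] / [6] / [7] / [9];  Q = [1, 4] / [2, 7] / [3] / [5] / [6] / [8]
  Insert 1 (step 9): P = [1, 3] / [2, 8] / [4] / [5] / [6] / [7] / [9];  Q = [1, 4] / [2, 7] / [3] / [5] / [6] / [8] / [9]
Final shape: (2, 2, 1, 1, 1, 1, 1).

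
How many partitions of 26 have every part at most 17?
p(26, parts ≤ 17) = 2369

Use the recurrence p(n, m) = p(n, m−1) + p(n−m, m): either the largest part is < m (count p(n, m−1)) or the largest part is exactly m (remove one copy of m, count p(n−m, m)). With p(0, ·) = 1 this gives p(26, parts ≤ 17) = 2369. (By conjugating Young diagrams, this also counts partitions of 26 into at most 17 parts.)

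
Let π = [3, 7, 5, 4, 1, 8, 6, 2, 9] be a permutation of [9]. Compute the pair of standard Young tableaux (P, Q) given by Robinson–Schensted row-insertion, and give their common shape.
P = [1, 2, 6, 9] / [3, 4] / [5, 8] / [7];  Q = [1, 2, 6, 9] / [3, 7] / [4, 8] / [5];  common shape = (4, 2, 2, 1)

Row-insert the values π_1, π_2, … into P one at a time, bumping the leftmost entry strictly greater than the inserted value down to the next row. The recording tableau Q records, in position (i, j), the step at which that cell was added to P.
  Insert 3 (step 1): P = [3];  Q = [1]
  Insert 7 (step 2): P = [3, 7];  Q = [1, 2]
  Insert 5 (step 3): P = [3, 5] / [7];  Q = [1, 2] / [3]
  Insert 4 (step 4): P = [3, 4] / [5] / [7];  Q = [1, 2] / [3] / [4]
  Insert 1 (step 5): P = [1, 4] / [3] / [5] / [7];  Q = [1, 2] / [3] / [4] / [5]
  Insert 8 (step 6): P = [1, 4, 8] / [3] / [5] / [7];  Q = [1, 2, 6] / [3] / [4] / [5]
  Insert 6 (step 7): P = [1, 4, 6] / [3, 8] / [5] / [7];  Q = [1, 2, 6] / [3, 7] / [4] / [5]
  Insert 2 (step 8): P = [1, 2, 6] / [3, 4] / [5, 8] / [7];  Q = [1, 2, 6] / [3, 7] / [4, 8] / [5]
  Insert 9 (step 9): P = [1, 2, 6, 9] / [3, 4] / [5, 8] / [7];  Q = [1, 2, 6, 9] / [3, 7] / [4, 8] / [5]
Final shape: (4, 2, 2, 1).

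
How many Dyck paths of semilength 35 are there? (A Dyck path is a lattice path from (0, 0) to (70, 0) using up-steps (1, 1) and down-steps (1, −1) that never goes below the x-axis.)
C_35 = 3116285494907301262

These Dyck paths are counted by the Catalan number C_n = (1/(n + 1)) · C(2n, n). For n = 35: C_35 = (1/36) · C(70, 35) = 112186277816662845432/36 = 3116285494907301262.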